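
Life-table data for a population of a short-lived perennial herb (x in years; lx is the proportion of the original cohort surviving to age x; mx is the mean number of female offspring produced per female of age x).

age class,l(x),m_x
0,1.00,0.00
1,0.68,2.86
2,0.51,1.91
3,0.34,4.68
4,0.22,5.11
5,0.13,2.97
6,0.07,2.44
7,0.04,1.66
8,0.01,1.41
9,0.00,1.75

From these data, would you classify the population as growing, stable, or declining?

R0 = Σ lx·mx = 0 + 1.9448 + 0.9741 + 1.5912 + 1.1242 + 0.3861 + 0.1708 + 0.0664 + 0.0141 + 0 = 6.2717
R0 > 1, so the population is growing.

growing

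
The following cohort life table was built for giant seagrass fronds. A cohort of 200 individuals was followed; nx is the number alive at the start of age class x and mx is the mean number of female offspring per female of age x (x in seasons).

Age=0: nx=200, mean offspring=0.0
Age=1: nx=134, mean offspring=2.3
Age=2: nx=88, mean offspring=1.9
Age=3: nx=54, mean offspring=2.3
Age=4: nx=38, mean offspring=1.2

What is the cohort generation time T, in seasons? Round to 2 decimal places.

lx = nx/n0 = nx/200: 1, 0.67, 0.44, 0.27, 0.19
lx·mx: 0, 1.541, 0.836, 0.621, 0.228 → R0 = 3.226
x·lx·mx: 0, 1.541, 1.672, 1.863, 0.912 → Σ = 5.988
T = 5.988 / 3.226 = 1.856169… → 1.86

1.86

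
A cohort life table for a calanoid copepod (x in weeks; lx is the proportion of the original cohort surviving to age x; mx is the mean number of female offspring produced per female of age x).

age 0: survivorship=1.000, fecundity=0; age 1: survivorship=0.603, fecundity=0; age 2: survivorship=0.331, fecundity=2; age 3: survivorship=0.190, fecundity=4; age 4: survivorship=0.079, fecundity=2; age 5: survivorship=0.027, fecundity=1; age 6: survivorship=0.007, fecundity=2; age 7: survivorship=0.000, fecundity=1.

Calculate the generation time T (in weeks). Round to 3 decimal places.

lx·mx: 0, 0, 0.662, 0.76, 0.158, 0.027, 0.014, 0 → R0 = 1.621
x·lx·mx: 0, 0, 1.324, 2.28, 0.632, 0.135, 0.084, 0 → Σ = 4.455
T = 4.455 / 1.621 = 2.748304… → 2.748

2.748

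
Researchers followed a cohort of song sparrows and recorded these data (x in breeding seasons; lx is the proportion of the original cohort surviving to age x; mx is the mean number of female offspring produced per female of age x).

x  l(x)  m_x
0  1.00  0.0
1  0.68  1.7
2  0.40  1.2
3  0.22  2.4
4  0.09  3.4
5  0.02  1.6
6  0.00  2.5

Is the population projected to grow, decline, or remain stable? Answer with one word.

growing

R0 = Σ lx·mx = 0 + 1.156 + 0.48 + 0.528 + 0.306 + 0.032 + 0 = 2.502
R0 > 1, so the population is growing.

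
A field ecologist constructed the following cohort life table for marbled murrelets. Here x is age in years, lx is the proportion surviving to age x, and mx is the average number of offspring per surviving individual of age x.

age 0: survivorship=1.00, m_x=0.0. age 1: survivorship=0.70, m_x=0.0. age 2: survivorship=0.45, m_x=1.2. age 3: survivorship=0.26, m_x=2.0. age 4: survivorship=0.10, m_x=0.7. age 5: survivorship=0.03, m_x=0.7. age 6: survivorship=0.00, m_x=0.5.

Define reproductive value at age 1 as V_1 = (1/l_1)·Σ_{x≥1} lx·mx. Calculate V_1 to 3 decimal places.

1.644

lx·mx for x ≥ 1: 0, 0.54, 0.52, 0.07, 0.021, 0 → sum = 1.151
V_1 = 1.151 / l_1 = 1.151 / 0.7 = 1.644286… → 1.644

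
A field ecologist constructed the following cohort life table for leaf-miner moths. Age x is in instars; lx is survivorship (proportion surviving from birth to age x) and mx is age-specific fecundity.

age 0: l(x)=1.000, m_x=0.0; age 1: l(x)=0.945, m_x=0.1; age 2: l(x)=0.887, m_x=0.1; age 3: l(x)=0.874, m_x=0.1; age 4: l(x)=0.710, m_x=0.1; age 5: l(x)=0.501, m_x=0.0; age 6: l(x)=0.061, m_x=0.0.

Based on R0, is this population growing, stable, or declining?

declining

R0 = Σ lx·mx = 0 + 0.0945 + 0.0887 + 0.0874 + 0.071 + 0 + 0 = 0.3416
R0 < 1, so the population is declining.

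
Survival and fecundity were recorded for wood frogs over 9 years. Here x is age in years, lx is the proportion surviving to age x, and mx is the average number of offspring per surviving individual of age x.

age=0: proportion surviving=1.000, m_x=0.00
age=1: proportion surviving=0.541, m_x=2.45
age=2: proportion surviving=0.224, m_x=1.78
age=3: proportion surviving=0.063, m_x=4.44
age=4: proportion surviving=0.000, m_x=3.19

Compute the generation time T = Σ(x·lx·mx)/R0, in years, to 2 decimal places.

lx·mx: 0, 1.32545, 0.39872, 0.27972, 0 → R0 = 2.00389
x·lx·mx: 0, 1.32545, 0.79744, 0.83916, 0 → Σ = 2.96205
T = 2.96205 / 2.00389 = 1.47815… → 1.48

1.48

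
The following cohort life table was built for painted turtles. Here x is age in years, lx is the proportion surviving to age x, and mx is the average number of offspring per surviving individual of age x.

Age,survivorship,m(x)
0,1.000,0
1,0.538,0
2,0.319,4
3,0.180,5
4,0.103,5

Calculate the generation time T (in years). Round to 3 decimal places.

2.717

lx·mx: 0, 0, 1.276, 0.9, 0.515 → R0 = 2.691
x·lx·mx: 0, 0, 2.552, 2.7, 2.06 → Σ = 7.312
T = 7.312 / 2.691 = 2.717205… → 2.717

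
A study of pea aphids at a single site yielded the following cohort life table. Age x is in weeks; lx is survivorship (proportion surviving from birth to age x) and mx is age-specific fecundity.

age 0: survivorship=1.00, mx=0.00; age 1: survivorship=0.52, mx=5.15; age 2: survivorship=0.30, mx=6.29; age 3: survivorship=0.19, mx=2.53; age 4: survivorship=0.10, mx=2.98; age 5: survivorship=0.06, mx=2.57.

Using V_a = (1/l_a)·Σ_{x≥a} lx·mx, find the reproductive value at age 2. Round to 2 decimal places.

9.40

lx·mx for x ≥ 2: 1.887, 0.4807, 0.298, 0.1542 → sum = 2.8199
V_2 = 2.8199 / l_2 = 2.8199 / 0.3 = 9.399667… → 9.40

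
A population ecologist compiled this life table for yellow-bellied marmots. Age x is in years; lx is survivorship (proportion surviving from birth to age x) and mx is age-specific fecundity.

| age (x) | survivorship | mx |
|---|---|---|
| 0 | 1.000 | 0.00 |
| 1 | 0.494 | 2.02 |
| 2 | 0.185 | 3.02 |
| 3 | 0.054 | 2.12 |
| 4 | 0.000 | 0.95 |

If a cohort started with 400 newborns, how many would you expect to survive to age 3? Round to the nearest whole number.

Expected survivors = N0 · l_3 = 400 × 0.054 = 21.6 → 22

22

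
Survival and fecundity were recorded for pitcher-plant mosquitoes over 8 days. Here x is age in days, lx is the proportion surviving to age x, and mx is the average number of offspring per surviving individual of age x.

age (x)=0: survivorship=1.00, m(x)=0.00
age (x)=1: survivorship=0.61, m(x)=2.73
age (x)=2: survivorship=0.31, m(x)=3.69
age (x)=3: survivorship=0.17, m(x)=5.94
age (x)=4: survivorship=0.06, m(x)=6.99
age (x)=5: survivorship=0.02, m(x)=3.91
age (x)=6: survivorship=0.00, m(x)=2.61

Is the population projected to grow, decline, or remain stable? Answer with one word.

growing

R0 = Σ lx·mx = 0 + 1.6653 + 1.1439 + 1.0098 + 0.4194 + 0.0782 + 0 = 4.3166
R0 > 1, so the population is growing.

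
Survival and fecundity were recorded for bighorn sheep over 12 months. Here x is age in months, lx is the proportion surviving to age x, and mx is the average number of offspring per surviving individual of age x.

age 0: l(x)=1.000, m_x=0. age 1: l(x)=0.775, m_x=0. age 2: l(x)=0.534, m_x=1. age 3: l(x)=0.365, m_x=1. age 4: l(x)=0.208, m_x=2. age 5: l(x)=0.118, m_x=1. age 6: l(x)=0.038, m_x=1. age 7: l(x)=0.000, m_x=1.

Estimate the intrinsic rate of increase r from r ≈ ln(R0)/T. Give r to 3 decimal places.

0.122

R0 = Σ lx·mx = 0 + 0 + 0.534 + 0.365 + 0.416 + 0.118 + 0.038 + 0 = 1.471
Σ x·lx·mx = 4.645; T = 4.645/1.471 = 3.15772…
r ≈ ln(R0)/T = ln(1.471)/3.15772… = 0.12222… → 0.122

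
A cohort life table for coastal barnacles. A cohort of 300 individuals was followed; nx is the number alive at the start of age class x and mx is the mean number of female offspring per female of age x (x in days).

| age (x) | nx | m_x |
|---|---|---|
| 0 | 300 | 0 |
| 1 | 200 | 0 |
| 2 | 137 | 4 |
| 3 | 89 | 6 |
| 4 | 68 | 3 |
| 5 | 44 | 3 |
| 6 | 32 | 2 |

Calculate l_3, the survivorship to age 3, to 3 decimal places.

l_3 = n_3/n_0 = 89/300 = 0.296667… → 0.297

0.297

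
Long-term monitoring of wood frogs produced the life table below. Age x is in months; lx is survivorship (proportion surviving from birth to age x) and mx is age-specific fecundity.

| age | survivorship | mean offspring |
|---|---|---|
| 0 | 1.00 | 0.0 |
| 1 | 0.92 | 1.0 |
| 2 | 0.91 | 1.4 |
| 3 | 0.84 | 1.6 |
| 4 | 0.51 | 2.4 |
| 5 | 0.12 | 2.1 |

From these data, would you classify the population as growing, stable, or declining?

R0 = Σ lx·mx = 0 + 0.92 + 1.274 + 1.344 + 1.224 + 0.252 = 5.014
R0 > 1, so the population is growing.

growing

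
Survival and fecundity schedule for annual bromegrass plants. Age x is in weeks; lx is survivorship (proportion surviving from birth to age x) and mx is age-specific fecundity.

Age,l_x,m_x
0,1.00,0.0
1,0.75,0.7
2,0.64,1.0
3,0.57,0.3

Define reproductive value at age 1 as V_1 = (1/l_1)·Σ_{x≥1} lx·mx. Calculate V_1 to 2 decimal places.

1.78

lx·mx for x ≥ 1: 0.525, 0.64, 0.171 → sum = 1.336
V_1 = 1.336 / l_1 = 1.336 / 0.75 = 1.781333… → 1.78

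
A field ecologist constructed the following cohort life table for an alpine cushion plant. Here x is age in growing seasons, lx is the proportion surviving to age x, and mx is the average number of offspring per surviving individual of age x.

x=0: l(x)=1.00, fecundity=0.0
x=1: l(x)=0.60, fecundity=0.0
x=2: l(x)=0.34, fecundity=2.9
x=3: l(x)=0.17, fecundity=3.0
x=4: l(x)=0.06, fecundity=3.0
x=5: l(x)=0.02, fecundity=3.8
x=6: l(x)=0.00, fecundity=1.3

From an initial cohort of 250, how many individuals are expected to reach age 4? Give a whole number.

Expected survivors = N0 · l_4 = 250 × 0.06 = 15 → 15

15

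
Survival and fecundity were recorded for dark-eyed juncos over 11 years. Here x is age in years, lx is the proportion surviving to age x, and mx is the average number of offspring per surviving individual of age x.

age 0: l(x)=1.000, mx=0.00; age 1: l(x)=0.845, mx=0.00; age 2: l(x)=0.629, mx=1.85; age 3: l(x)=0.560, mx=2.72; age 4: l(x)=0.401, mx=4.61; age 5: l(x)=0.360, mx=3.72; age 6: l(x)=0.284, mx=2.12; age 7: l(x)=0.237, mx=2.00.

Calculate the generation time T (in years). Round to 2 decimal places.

4.02

lx·mx: 0, 0, 1.16365, 1.5232, 1.84861, 1.3392, 0.60208, 0.474 → R0 = 6.95074
x·lx·mx: 0, 0, 2.3273, 4.5696, 7.39444, 6.696, 3.61248, 3.318 → Σ = 27.91782
T = 27.91782 / 6.95074 = 4.016525… → 4.02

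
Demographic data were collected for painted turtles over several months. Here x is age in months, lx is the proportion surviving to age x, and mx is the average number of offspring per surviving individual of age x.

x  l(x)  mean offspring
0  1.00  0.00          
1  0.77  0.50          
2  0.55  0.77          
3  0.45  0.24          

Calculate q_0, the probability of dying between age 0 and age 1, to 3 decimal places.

q_0 = (l_0 − l_1) / l_0 = (1 − 0.77) / 1
     = 0.23 / 1 = 0.23 → 0.230

0.230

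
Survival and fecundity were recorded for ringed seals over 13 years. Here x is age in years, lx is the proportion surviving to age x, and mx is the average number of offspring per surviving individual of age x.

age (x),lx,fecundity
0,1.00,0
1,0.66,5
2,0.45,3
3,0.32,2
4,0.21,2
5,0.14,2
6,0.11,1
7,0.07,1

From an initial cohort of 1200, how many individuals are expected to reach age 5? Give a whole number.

168

Expected survivors = N0 · l_5 = 1200 × 0.14 = 168 → 168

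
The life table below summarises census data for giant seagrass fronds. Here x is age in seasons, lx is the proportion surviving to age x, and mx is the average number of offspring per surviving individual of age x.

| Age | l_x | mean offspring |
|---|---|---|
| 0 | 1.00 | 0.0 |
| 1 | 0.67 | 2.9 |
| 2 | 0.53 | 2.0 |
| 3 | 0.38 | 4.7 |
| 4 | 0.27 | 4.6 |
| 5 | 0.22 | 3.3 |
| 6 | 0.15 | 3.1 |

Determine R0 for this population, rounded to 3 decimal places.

lx·mx by age: 0, 1.943, 1.06, 1.786, 1.242, 0.726, 0.465
R0 = Σ lx·mx = 7.222 → 7.222

7.222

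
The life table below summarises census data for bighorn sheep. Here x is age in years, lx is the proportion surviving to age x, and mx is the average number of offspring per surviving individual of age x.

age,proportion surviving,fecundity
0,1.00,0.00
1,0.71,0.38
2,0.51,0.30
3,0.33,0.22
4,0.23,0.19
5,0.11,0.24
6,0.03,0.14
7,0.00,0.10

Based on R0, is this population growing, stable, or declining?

R0 = Σ lx·mx = 0 + 0.2698 + 0.153 + 0.0726 + 0.0437 + 0.0264 + 0.0042 + 0 = 0.5697
R0 < 1, so the population is declining.

declining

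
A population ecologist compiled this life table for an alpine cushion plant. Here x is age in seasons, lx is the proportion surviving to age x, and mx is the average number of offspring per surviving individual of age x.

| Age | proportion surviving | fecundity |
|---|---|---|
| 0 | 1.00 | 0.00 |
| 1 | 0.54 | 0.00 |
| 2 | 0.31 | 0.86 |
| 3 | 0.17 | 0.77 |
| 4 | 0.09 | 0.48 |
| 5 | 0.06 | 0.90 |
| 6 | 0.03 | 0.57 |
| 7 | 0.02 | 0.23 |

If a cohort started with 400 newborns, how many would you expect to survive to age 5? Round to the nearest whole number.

Expected survivors = N0 · l_5 = 400 × 0.06 = 24 → 24

24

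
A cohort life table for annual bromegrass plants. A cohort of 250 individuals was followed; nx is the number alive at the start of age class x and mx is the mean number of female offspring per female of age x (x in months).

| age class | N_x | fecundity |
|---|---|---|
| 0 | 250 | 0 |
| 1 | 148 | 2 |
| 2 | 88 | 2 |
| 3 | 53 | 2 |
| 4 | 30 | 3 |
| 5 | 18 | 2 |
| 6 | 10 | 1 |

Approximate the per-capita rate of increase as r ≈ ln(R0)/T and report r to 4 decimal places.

lx = nx/n0 = nx/250: 1, 0.592, 0.352, 0.212, 0.12, 0.072, 0.04
R0 = Σ lx·mx = 0 + 1.184 + 0.704 + 0.424 + 0.36 + 0.144 + 0.04 = 2.856
Σ x·lx·mx = 6.264; T = 6.264/2.856 = 2.19328…
r ≈ ln(R0)/T = ln(2.856)/2.19328… = 0.478472… → 0.4785

0.4785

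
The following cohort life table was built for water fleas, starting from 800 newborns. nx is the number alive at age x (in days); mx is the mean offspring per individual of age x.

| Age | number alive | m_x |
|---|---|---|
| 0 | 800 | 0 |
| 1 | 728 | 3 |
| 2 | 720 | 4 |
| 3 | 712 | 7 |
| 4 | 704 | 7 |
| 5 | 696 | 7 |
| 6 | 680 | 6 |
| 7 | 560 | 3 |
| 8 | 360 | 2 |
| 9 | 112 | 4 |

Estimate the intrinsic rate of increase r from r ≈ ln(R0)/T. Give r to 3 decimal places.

0.832

lx = nx/n0 = nx/800: 1, 0.91, 0.9, 0.89, 0.88, 0.87, 0.85, 0.7, 0.45, 0.14
R0 = Σ lx·mx = 0 + 2.73 + 3.6 + 6.23 + 6.16 + 6.09 + 5.1 + 2.1 + 0.9 + 0.56 = 33.47
Σ x·lx·mx = 141.25; T = 141.25/33.47 = 4.2202…
r ≈ ln(R0)/T = ln(33.47)/4.2202… = 0.83187… → 0.832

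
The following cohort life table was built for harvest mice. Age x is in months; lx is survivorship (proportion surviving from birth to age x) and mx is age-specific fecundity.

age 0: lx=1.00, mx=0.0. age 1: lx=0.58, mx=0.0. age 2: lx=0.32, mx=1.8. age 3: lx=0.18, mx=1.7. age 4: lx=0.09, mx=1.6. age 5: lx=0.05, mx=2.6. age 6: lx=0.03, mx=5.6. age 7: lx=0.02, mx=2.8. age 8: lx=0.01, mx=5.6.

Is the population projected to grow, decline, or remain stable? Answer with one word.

R0 = Σ lx·mx = 0 + 0 + 0.576 + 0.306 + 0.144 + 0.13 + 0.168 + 0.056 + 0.056 = 1.436
R0 > 1, so the population is growing.

growing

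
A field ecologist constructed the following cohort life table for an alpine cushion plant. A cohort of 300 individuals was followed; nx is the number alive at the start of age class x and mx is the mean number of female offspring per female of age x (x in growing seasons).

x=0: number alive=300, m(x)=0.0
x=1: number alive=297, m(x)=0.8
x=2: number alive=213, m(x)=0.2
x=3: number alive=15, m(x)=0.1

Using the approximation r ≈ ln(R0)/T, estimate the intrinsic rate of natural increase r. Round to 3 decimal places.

lx = nx/n0 = nx/300: 1, 0.99, 0.71, 0.05
R0 = Σ lx·mx = 0 + 0.792 + 0.142 + 0.005 = 0.939
Σ x·lx·mx = 1.091; T = 1.091/0.939 = 1.16187…
r ≈ ln(R0)/T = ln(0.939)/1.16187… = -0.05417… → -0.054

-0.054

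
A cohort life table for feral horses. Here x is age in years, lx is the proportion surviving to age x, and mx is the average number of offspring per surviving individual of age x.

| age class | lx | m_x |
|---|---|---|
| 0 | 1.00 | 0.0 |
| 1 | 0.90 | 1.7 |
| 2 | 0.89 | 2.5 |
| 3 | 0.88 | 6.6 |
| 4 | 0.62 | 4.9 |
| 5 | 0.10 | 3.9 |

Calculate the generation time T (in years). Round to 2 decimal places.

2.89

lx·mx: 0, 1.53, 2.225, 5.808, 3.038, 0.39 → R0 = 12.991
x·lx·mx: 0, 1.53, 4.45, 17.424, 12.152, 1.95 → Σ = 37.506
T = 37.506 / 12.991 = 2.887076… → 2.89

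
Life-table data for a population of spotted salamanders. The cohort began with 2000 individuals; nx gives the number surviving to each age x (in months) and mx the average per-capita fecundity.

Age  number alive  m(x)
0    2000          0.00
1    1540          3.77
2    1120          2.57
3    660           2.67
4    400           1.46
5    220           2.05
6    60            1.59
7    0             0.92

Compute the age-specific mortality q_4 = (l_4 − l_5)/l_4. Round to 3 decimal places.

0.450

lx = nx/n0 = nx/2000: 1, 0.77, 0.56, 0.33, 0.2, 0.11, 0.03, 0
q_4 = (l_4 − l_5) / l_4 = (0.2 − 0.11) / 0.2
     = 0.09 / 0.2 = 0.45 → 0.450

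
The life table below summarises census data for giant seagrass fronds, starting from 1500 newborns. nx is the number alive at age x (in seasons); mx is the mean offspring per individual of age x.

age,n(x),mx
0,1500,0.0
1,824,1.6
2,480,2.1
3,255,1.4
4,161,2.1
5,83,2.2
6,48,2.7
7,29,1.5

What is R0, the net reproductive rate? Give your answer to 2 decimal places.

2.25

lx = nx/n0 = nx/1500: 1, 0.54933…, 0.32, 0.17, 0.10733…, 0.05533…, 0.032, 0.01933…
lx·mx by age: 0, 0.878933…, 0.672, 0.238, 0.2254…, 0.121733…, 0.0864, 0.029…
R0 = Σ lx·mx = 2.251467… → 2.25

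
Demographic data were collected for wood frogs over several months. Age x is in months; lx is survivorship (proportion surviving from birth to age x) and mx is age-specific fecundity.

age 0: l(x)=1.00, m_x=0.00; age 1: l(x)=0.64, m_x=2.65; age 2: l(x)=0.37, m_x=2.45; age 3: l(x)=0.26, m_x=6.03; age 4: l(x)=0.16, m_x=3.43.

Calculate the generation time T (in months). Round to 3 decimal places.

lx·mx: 0, 1.696, 0.9065, 1.5678, 0.5488 → R0 = 4.7191
x·lx·mx: 0, 1.696, 1.813, 4.7034, 2.1952 → Σ = 10.4076
T = 10.4076 / 4.7191 = 2.205421… → 2.205

2.205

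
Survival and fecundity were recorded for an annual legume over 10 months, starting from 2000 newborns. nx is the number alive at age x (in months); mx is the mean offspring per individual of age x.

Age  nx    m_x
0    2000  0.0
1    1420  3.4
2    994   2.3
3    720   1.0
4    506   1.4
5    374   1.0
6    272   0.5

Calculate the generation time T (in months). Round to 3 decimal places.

1.887

lx = nx/n0 = nx/2000: 1, 0.71, 0.497, 0.36, 0.253, 0.187, 0.136
lx·mx: 0, 2.414, 1.1431, 0.36, 0.3542, 0.187, 0.068 → R0 = 4.5263
x·lx·mx: 0, 2.414, 2.2862, 1.08, 1.4168, 0.935, 0.408 → Σ = 8.54
T = 8.54 / 4.5263 = 1.886751… → 1.887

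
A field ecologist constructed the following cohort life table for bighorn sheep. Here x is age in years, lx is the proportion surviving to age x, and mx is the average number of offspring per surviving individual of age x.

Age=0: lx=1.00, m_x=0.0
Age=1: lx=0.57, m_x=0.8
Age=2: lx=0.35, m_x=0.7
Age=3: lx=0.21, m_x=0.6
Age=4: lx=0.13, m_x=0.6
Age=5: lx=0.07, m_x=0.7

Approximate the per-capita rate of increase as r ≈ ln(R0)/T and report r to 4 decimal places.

-0.0239

R0 = Σ lx·mx = 0 + 0.456 + 0.245 + 0.126 + 0.078 + 0.049 = 0.954
Σ x·lx·mx = 1.881; T = 1.881/0.954 = 1.9717…
r ≈ ln(R0)/T = ln(0.954)/1.9717… = -0.023884… → -0.0239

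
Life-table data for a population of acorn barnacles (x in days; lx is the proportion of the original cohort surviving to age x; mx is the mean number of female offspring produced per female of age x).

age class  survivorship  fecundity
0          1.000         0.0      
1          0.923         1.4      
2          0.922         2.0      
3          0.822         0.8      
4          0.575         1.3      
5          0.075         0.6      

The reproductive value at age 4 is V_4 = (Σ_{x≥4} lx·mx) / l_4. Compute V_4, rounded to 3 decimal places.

1.378

lx·mx for x ≥ 4: 0.7475, 0.045 → sum = 0.7925
V_4 = 0.7925 / l_4 = 0.7925 / 0.575 = 1.378261… → 1.378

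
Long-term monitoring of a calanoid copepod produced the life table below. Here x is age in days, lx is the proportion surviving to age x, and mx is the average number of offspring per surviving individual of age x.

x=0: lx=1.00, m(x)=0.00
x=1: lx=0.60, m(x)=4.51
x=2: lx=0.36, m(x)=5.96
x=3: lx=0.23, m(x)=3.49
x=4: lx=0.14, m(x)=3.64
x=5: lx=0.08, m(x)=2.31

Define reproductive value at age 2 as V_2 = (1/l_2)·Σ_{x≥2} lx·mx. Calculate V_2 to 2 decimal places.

10.12

lx·mx for x ≥ 2: 2.1456, 0.8027, 0.5096, 0.1848 → sum = 3.6427
V_2 = 3.6427 / l_2 = 3.6427 / 0.36 = 10.118611… → 10.12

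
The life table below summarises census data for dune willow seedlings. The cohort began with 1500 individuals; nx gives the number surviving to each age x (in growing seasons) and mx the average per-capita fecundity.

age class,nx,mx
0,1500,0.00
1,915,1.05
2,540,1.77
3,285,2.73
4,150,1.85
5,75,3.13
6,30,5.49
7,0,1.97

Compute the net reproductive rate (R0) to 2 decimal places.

lx = nx/n0 = nx/1500: 1, 0.61, 0.36, 0.19, 0.1, 0.05, 0.02, 0
lx·mx by age: 0, 0.6405, 0.6372, 0.5187, 0.185, 0.1565, 0.1098, 0
R0 = Σ lx·mx = 2.2477 → 2.25

2.25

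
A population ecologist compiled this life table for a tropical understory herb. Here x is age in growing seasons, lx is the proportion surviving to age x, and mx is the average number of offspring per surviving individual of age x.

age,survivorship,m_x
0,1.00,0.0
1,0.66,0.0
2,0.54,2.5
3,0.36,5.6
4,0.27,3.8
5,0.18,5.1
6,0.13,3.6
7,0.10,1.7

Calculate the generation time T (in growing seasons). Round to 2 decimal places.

lx·mx: 0, 0, 1.35, 2.016, 1.026, 0.918, 0.468, 0.17 → R0 = 5.948
x·lx·mx: 0, 0, 2.7, 6.048, 4.104, 4.59, 2.808, 1.19 → Σ = 21.44
T = 21.44 / 5.948 = 3.604573… → 3.60

3.60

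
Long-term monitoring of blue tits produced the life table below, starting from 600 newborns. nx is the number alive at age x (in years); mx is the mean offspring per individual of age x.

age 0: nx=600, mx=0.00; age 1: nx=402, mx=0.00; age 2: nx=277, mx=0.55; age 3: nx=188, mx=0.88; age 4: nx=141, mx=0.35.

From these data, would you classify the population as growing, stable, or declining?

declining

lx = nx/n0 = nx/600: 1, 0.67, 0.46167…, 0.31333…, 0.235
R0 = Σ lx·mx = 0 + 0 + 0.253917… + 0.275733… + 0.08225 = 0.6119…
R0 < 1, so the population is declining.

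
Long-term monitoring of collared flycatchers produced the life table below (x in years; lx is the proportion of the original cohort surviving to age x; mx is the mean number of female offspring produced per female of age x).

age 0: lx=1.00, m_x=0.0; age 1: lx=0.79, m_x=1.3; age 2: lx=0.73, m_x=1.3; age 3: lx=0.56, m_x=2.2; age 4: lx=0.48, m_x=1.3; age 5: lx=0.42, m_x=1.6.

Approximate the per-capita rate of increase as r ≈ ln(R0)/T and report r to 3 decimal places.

0.543

R0 = Σ lx·mx = 0 + 1.027 + 0.949 + 1.232 + 0.624 + 0.672 = 4.504
Σ x·lx·mx = 12.477; T = 12.477/4.504 = 2.7702…
r ≈ ln(R0)/T = ln(4.504)/2.7702… = 0.54327… → 0.543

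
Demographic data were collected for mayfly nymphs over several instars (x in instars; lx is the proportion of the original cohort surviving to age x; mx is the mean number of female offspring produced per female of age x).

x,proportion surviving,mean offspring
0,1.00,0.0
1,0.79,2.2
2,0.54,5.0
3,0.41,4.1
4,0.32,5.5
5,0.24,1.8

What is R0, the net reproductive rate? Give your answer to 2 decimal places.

8.31

lx·mx by age: 0, 1.738, 2.7, 1.681, 1.76, 0.432
R0 = Σ lx·mx = 8.311 → 8.31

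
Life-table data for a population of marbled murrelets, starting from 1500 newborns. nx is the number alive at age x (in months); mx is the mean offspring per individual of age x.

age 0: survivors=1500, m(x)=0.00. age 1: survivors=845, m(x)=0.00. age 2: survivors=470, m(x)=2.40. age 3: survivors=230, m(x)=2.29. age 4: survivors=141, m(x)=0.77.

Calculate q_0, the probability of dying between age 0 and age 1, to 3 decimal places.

0.437

lx = nx/n0 = nx/1500: 1, 0.56333…, 0.31333…, 0.15333…, 0.094
q_0 = (l_0 − l_1) / l_0 = (1 − 0.563333…) / 1
     = 0.436667… / 1 = 0.436667… → 0.437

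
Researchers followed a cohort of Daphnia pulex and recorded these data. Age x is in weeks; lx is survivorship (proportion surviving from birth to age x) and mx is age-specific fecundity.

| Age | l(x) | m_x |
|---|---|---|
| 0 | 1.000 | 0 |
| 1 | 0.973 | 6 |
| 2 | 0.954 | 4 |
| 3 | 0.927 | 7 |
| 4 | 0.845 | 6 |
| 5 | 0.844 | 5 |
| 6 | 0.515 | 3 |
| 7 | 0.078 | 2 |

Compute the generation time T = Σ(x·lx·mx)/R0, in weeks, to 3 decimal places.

3.121

lx·mx: 0, 5.838, 3.816, 6.489, 5.07, 4.22, 1.545, 0.156 → R0 = 27.134
x·lx·mx: 0, 5.838, 7.632, 19.467, 20.28, 21.1, 9.27, 1.092 → Σ = 84.679
T = 84.679 / 27.134 = 3.120771… → 3.121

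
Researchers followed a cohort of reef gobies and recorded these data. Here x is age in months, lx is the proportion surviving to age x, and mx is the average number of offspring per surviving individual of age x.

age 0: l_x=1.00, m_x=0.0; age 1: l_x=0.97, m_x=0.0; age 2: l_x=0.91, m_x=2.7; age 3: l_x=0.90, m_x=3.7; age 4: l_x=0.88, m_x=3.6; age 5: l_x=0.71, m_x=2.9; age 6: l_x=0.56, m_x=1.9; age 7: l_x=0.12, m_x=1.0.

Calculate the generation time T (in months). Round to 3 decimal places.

lx·mx: 0, 0, 2.457, 3.33, 3.168, 2.059, 1.064, 0.12 → R0 = 12.198
x·lx·mx: 0, 0, 4.914, 9.99, 12.672, 10.295, 6.384, 0.84 → Σ = 45.095
T = 45.095 / 12.198 = 3.696918… → 3.697

3.697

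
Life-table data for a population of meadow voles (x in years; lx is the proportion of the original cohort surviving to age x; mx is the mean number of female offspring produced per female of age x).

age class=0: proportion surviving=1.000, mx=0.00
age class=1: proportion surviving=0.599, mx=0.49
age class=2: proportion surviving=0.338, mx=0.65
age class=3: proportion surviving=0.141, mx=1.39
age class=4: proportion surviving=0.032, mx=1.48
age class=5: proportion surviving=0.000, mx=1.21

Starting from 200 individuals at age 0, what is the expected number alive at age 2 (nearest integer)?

68

Expected survivors = N0 · l_2 = 200 × 0.338 = 67.6 → 68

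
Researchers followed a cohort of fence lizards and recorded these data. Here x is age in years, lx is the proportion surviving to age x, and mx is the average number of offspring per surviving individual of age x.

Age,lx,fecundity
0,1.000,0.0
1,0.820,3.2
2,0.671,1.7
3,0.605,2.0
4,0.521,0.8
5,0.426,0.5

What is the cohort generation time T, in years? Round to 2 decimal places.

2.01

lx·mx: 0, 2.624, 1.1407, 1.21, 0.4168, 0.213 → R0 = 5.6045
x·lx·mx: 0, 2.624, 2.2814, 3.63, 1.6672, 1.065 → Σ = 11.2676
T = 11.2676 / 5.6045 = 2.010456… → 2.01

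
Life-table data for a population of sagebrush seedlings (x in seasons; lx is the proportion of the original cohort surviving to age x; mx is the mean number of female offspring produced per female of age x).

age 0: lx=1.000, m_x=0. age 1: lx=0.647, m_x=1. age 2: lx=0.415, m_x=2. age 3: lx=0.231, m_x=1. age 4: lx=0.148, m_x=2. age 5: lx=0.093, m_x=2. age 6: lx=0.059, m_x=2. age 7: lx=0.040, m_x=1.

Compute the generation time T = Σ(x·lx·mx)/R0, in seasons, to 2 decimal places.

2.60

lx·mx: 0, 0.647, 0.83, 0.231, 0.296, 0.186, 0.118, 0.04 → R0 = 2.348
x·lx·mx: 0, 0.647, 1.66, 0.693, 1.184, 0.93, 0.708, 0.28 → Σ = 6.102
T = 6.102 / 2.348 = 2.598807… → 2.60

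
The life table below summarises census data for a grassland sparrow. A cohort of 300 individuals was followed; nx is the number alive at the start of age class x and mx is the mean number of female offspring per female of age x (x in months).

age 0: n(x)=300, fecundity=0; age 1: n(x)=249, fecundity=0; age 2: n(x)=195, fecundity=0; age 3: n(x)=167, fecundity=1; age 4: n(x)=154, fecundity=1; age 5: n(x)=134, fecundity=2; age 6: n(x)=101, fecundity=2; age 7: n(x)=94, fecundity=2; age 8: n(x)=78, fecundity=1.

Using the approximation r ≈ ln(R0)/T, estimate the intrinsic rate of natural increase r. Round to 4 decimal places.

0.2373

lx = nx/n0 = nx/300: 1, 0.83, 0.65, 0.55667…, 0.51333…, 0.44667…, 0.33667…, 0.31333…, 0.26
R0 = Σ lx·mx = 0 + 0 + 0 + 0.55667… + 0.51333… + 0.89333… + 0.67333… + 0.62667… + 0.26 = 3.523333…
Σ x·lx·mx = 18.696667…; T = 18.696667…/3.523333… = 5.30653…
r ≈ ln(R0)/T = ln(3.523333…)/5.30653… = 0.237332… → 0.2373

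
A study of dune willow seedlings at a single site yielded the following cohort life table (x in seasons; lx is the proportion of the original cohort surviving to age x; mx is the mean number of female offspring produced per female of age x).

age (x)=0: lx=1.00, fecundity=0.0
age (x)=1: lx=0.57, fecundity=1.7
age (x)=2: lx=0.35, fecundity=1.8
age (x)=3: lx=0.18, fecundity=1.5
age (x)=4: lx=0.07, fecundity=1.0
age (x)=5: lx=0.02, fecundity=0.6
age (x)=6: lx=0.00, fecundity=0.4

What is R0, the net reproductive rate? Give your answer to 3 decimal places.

lx·mx by age: 0, 0.969, 0.63, 0.27, 0.07, 0.012, 0
R0 = Σ lx·mx = 1.951 → 1.951

1.951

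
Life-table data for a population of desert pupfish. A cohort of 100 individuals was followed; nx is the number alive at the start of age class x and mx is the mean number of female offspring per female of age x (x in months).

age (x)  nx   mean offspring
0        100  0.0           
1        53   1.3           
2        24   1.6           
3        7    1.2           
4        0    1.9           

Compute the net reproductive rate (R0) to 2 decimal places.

1.16

lx = nx/n0 = nx/100: 1, 0.53, 0.24, 0.07, 0
lx·mx by age: 0, 0.689, 0.384, 0.084, 0
R0 = Σ lx·mx = 1.157 → 1.16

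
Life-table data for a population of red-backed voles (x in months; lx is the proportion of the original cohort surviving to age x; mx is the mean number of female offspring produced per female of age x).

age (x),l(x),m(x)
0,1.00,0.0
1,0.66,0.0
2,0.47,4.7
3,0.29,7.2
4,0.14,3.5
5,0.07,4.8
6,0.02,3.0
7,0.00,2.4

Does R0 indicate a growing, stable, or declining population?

R0 = Σ lx·mx = 0 + 0 + 2.209 + 2.088 + 0.49 + 0.336 + 0.06 + 0 = 5.183
R0 > 1, so the population is growing.

growing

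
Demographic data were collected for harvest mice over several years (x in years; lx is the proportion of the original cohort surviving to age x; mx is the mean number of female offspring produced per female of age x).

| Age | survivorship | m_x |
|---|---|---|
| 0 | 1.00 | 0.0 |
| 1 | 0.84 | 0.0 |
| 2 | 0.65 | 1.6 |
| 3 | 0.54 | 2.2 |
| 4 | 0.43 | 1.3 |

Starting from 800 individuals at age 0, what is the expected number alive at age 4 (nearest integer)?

344

Expected survivors = N0 · l_4 = 800 × 0.43 = 344 → 344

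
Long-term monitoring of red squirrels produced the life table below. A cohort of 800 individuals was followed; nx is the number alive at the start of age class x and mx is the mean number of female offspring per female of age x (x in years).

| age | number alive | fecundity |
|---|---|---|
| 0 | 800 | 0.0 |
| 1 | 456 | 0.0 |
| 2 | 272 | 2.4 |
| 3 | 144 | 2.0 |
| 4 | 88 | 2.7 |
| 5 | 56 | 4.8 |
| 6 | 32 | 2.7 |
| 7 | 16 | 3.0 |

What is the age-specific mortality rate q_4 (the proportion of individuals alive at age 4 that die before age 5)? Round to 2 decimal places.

0.36

lx = nx/n0 = nx/800: 1, 0.57, 0.34, 0.18, 0.11, 0.07, 0.04, 0.02
q_4 = (l_4 − l_5) / l_4 = (0.11 − 0.07) / 0.11
     = 0.04 / 0.11 = 0.363636… → 0.36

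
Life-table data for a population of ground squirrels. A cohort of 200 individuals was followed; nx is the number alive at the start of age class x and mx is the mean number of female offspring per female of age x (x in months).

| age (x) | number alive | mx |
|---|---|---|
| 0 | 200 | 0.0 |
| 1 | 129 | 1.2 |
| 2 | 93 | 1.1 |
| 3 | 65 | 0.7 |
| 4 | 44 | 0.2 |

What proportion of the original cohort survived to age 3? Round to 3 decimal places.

0.325

l_3 = n_3/n_0 = 65/200 = 0.325 → 0.325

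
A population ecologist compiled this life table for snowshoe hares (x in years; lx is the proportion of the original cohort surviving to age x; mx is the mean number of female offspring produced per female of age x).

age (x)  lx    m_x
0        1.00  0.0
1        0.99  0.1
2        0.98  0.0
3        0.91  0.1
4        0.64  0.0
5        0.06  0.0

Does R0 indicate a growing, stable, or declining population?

R0 = Σ lx·mx = 0 + 0.099 + 0 + 0.091 + 0 + 0 = 0.19
R0 < 1, so the population is declining.

declining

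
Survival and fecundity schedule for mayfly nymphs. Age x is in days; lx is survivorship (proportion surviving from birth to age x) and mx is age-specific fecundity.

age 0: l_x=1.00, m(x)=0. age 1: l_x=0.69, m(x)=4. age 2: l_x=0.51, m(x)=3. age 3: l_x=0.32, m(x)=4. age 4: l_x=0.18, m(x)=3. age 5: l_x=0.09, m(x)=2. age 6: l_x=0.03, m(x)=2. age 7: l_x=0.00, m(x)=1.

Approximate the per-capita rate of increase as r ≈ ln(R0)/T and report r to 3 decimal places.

0.897

R0 = Σ lx·mx = 0 + 2.76 + 1.53 + 1.28 + 0.54 + 0.18 + 0.06 + 0 = 6.35
Σ x·lx·mx = 13.08; T = 13.08/6.35 = 2.05984…
r ≈ ln(R0)/T = ln(6.35)/2.05984… = 0.89738… → 0.897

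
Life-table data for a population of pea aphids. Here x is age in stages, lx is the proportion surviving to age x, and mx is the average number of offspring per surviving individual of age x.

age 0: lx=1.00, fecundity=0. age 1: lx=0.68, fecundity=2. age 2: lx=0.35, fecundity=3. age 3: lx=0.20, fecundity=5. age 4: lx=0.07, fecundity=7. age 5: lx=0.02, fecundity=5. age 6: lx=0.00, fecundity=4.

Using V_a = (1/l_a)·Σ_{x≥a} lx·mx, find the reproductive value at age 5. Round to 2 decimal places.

lx·mx for x ≥ 5: 0.1, 0 → sum = 0.1
V_5 = 0.1 / l_5 = 0.1 / 0.02 = 5 → 5.00

5.00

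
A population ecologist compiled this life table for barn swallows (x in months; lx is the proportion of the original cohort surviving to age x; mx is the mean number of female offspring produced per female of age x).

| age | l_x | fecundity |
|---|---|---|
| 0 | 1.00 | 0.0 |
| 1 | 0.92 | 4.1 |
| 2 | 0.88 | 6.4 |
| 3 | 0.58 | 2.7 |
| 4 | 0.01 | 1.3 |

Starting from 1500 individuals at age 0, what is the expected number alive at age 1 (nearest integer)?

Expected survivors = N0 · l_1 = 1500 × 0.92 = 1380 → 1380

1380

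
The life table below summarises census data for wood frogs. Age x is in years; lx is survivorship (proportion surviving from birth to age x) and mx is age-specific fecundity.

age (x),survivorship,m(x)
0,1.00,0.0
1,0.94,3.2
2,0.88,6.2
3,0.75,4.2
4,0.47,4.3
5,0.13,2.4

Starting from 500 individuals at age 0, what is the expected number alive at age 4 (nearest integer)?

235

Expected survivors = N0 · l_4 = 500 × 0.47 = 235 → 235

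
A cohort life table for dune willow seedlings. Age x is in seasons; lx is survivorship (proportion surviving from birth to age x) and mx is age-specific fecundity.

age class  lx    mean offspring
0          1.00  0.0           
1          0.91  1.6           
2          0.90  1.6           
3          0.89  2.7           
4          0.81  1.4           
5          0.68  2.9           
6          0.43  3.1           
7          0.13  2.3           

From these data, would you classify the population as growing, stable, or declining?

growing

R0 = Σ lx·mx = 0 + 1.456 + 1.44 + 2.403 + 1.134 + 1.972 + 1.333 + 0.299 = 10.037
R0 > 1, so the population is growing.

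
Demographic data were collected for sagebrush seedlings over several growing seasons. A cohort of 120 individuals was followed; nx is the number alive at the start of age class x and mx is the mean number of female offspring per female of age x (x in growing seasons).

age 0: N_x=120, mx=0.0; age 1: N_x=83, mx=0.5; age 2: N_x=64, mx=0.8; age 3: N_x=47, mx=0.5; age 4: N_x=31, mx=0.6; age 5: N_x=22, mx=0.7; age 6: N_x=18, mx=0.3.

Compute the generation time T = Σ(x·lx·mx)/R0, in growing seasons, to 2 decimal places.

lx = nx/n0 = nx/120: 1, 0.69167…, 0.53333…, 0.39167…, 0.25833…, 0.18333…, 0.15
lx·mx: 0, 0.345833…, 0.426667…, 0.195833…, 0.155…, 0.128333…, 0.045 → R0 = 1.296667…
x·lx·mx: 0, 0.345833…, 0.853333…, 0.5875…, 0.62…, 0.641667…, 0.27 → Σ = 3.318333…
T = 3.318333… / 1.296667… = 2.559126… → 2.56

2.56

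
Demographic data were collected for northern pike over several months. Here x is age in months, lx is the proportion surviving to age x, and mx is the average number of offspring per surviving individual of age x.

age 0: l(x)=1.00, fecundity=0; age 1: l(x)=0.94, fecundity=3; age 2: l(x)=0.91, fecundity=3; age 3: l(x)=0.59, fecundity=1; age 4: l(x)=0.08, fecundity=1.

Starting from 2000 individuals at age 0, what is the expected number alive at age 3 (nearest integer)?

Expected survivors = N0 · l_3 = 2000 × 0.59 = 1180 → 1180

1180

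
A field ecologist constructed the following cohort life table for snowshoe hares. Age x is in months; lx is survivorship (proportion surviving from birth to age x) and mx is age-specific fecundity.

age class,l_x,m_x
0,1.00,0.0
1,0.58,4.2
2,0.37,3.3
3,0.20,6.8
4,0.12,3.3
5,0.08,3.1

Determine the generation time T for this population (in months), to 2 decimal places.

lx·mx: 0, 2.436, 1.221, 1.36, 0.396, 0.248 → R0 = 5.661
x·lx·mx: 0, 2.436, 2.442, 4.08, 1.584, 1.24 → Σ = 11.782
T = 11.782 / 5.661 = 2.081258… → 2.08

2.08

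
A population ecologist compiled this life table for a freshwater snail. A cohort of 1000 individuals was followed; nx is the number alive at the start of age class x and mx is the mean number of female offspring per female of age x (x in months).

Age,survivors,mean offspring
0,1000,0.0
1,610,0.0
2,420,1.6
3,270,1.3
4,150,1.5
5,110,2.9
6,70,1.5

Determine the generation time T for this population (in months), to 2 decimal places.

3.30

lx = nx/n0 = nx/1000: 1, 0.61, 0.42, 0.27, 0.15, 0.11, 0.07
lx·mx: 0, 0, 0.672, 0.351, 0.225, 0.319, 0.105 → R0 = 1.672
x·lx·mx: 0, 0, 1.344, 1.053, 0.9, 1.595, 0.63 → Σ = 5.522
T = 5.522 / 1.672 = 3.302632… → 3.30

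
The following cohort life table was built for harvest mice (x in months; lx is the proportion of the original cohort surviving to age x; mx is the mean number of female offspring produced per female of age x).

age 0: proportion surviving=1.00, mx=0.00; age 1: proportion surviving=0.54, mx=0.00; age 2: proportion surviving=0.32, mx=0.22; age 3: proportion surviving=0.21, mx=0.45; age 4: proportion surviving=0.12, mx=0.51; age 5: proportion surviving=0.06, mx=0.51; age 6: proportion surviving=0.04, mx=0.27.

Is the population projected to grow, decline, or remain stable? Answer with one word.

R0 = Σ lx·mx = 0 + 0 + 0.0704 + 0.0945 + 0.0612 + 0.0306 + 0.0108 = 0.2675
R0 < 1, so the population is declining.

declining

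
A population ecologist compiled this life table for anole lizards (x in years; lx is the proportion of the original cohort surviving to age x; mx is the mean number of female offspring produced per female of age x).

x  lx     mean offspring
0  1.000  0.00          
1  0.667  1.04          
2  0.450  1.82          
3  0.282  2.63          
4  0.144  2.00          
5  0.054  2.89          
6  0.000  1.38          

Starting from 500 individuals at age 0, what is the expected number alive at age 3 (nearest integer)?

141

Expected survivors = N0 · l_3 = 500 × 0.282 = 141 → 141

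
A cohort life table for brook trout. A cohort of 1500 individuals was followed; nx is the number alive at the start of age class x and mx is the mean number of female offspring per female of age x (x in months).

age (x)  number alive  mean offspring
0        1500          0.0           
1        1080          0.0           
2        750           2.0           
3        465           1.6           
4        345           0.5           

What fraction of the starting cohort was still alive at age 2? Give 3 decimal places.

0.500

l_2 = n_2/n_0 = 750/1500 = 0.5 → 0.500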